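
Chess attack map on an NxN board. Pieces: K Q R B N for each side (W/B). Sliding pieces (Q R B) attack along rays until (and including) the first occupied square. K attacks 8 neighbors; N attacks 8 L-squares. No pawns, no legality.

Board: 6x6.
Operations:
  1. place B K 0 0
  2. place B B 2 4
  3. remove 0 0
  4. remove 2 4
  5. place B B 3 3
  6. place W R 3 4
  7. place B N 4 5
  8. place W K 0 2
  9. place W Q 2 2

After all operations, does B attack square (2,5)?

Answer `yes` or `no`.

Answer: no

Derivation:
Op 1: place BK@(0,0)
Op 2: place BB@(2,4)
Op 3: remove (0,0)
Op 4: remove (2,4)
Op 5: place BB@(3,3)
Op 6: place WR@(3,4)
Op 7: place BN@(4,5)
Op 8: place WK@(0,2)
Op 9: place WQ@(2,2)
Per-piece attacks for B:
  BB@(3,3): attacks (4,4) (5,5) (4,2) (5,1) (2,4) (1,5) (2,2) [ray(-1,-1) blocked at (2,2)]
  BN@(4,5): attacks (5,3) (3,3) (2,4)
B attacks (2,5): no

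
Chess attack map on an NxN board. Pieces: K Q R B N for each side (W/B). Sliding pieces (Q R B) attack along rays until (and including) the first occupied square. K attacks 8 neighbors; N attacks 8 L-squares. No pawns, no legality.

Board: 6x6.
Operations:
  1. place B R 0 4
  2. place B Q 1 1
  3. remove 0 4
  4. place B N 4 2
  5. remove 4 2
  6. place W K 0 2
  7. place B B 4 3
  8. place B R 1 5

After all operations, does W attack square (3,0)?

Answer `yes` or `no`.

Op 1: place BR@(0,4)
Op 2: place BQ@(1,1)
Op 3: remove (0,4)
Op 4: place BN@(4,2)
Op 5: remove (4,2)
Op 6: place WK@(0,2)
Op 7: place BB@(4,3)
Op 8: place BR@(1,5)
Per-piece attacks for W:
  WK@(0,2): attacks (0,3) (0,1) (1,2) (1,3) (1,1)
W attacks (3,0): no

Answer: no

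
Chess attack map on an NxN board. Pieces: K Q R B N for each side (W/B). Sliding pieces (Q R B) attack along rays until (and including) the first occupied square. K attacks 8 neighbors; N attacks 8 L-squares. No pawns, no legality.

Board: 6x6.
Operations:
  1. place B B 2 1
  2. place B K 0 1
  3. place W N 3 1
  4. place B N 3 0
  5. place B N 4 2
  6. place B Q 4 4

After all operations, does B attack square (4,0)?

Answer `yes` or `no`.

Answer: no

Derivation:
Op 1: place BB@(2,1)
Op 2: place BK@(0,1)
Op 3: place WN@(3,1)
Op 4: place BN@(3,0)
Op 5: place BN@(4,2)
Op 6: place BQ@(4,4)
Per-piece attacks for B:
  BK@(0,1): attacks (0,2) (0,0) (1,1) (1,2) (1,0)
  BB@(2,1): attacks (3,2) (4,3) (5,4) (3,0) (1,2) (0,3) (1,0) [ray(1,-1) blocked at (3,0)]
  BN@(3,0): attacks (4,2) (5,1) (2,2) (1,1)
  BN@(4,2): attacks (5,4) (3,4) (2,3) (5,0) (3,0) (2,1)
  BQ@(4,4): attacks (4,5) (4,3) (4,2) (5,4) (3,4) (2,4) (1,4) (0,4) (5,5) (5,3) (3,5) (3,3) (2,2) (1,1) (0,0) [ray(0,-1) blocked at (4,2)]
B attacks (4,0): no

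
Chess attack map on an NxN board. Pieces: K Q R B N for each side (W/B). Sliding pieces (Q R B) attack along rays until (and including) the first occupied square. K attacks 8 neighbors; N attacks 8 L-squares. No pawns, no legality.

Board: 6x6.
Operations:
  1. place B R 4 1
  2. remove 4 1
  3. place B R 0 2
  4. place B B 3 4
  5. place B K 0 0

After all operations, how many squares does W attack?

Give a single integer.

Op 1: place BR@(4,1)
Op 2: remove (4,1)
Op 3: place BR@(0,2)
Op 4: place BB@(3,4)
Op 5: place BK@(0,0)
Per-piece attacks for W:
Union (0 distinct): (none)

Answer: 0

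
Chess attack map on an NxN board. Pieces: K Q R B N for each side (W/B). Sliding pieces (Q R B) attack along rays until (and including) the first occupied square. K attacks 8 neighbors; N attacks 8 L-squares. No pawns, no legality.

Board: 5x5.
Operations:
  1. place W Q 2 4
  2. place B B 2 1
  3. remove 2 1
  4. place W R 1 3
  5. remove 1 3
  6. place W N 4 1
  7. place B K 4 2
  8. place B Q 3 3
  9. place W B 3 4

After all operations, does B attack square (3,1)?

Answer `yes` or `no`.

Op 1: place WQ@(2,4)
Op 2: place BB@(2,1)
Op 3: remove (2,1)
Op 4: place WR@(1,3)
Op 5: remove (1,3)
Op 6: place WN@(4,1)
Op 7: place BK@(4,2)
Op 8: place BQ@(3,3)
Op 9: place WB@(3,4)
Per-piece attacks for B:
  BQ@(3,3): attacks (3,4) (3,2) (3,1) (3,0) (4,3) (2,3) (1,3) (0,3) (4,4) (4,2) (2,4) (2,2) (1,1) (0,0) [ray(0,1) blocked at (3,4); ray(1,-1) blocked at (4,2); ray(-1,1) blocked at (2,4)]
  BK@(4,2): attacks (4,3) (4,1) (3,2) (3,3) (3,1)
B attacks (3,1): yes

Answer: yes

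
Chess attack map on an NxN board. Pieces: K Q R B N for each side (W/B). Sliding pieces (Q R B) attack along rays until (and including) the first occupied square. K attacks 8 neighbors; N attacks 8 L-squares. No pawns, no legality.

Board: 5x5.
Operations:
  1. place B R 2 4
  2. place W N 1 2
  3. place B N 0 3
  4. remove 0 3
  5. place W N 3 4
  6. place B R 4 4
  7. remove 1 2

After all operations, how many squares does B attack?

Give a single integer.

Op 1: place BR@(2,4)
Op 2: place WN@(1,2)
Op 3: place BN@(0,3)
Op 4: remove (0,3)
Op 5: place WN@(3,4)
Op 6: place BR@(4,4)
Op 7: remove (1,2)
Per-piece attacks for B:
  BR@(2,4): attacks (2,3) (2,2) (2,1) (2,0) (3,4) (1,4) (0,4) [ray(1,0) blocked at (3,4)]
  BR@(4,4): attacks (4,3) (4,2) (4,1) (4,0) (3,4) [ray(-1,0) blocked at (3,4)]
Union (11 distinct): (0,4) (1,4) (2,0) (2,1) (2,2) (2,3) (3,4) (4,0) (4,1) (4,2) (4,3)

Answer: 11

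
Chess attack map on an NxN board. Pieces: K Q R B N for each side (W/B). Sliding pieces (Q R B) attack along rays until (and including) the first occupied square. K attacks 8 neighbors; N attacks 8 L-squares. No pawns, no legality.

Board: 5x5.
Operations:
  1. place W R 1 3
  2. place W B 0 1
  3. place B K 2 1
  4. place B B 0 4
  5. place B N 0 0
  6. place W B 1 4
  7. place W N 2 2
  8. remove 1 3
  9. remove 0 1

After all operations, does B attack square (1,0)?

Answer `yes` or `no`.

Op 1: place WR@(1,3)
Op 2: place WB@(0,1)
Op 3: place BK@(2,1)
Op 4: place BB@(0,4)
Op 5: place BN@(0,0)
Op 6: place WB@(1,4)
Op 7: place WN@(2,2)
Op 8: remove (1,3)
Op 9: remove (0,1)
Per-piece attacks for B:
  BN@(0,0): attacks (1,2) (2,1)
  BB@(0,4): attacks (1,3) (2,2) [ray(1,-1) blocked at (2,2)]
  BK@(2,1): attacks (2,2) (2,0) (3,1) (1,1) (3,2) (3,0) (1,2) (1,0)
B attacks (1,0): yes

Answer: yes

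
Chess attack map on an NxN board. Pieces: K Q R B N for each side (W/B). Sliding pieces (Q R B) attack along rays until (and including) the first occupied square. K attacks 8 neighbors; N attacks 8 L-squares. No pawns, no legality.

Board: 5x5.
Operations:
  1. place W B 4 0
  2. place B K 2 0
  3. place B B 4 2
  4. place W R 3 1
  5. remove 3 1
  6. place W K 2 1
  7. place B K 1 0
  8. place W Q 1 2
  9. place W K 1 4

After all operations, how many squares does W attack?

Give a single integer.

Op 1: place WB@(4,0)
Op 2: place BK@(2,0)
Op 3: place BB@(4,2)
Op 4: place WR@(3,1)
Op 5: remove (3,1)
Op 6: place WK@(2,1)
Op 7: place BK@(1,0)
Op 8: place WQ@(1,2)
Op 9: place WK@(1,4)
Per-piece attacks for W:
  WQ@(1,2): attacks (1,3) (1,4) (1,1) (1,0) (2,2) (3,2) (4,2) (0,2) (2,3) (3,4) (2,1) (0,3) (0,1) [ray(0,1) blocked at (1,4); ray(0,-1) blocked at (1,0); ray(1,0) blocked at (4,2); ray(1,-1) blocked at (2,1)]
  WK@(1,4): attacks (1,3) (2,4) (0,4) (2,3) (0,3)
  WK@(2,1): attacks (2,2) (2,0) (3,1) (1,1) (3,2) (3,0) (1,2) (1,0)
  WB@(4,0): attacks (3,1) (2,2) (1,3) (0,4)
Union (19 distinct): (0,1) (0,2) (0,3) (0,4) (1,0) (1,1) (1,2) (1,3) (1,4) (2,0) (2,1) (2,2) (2,3) (2,4) (3,0) (3,1) (3,2) (3,4) (4,2)

Answer: 19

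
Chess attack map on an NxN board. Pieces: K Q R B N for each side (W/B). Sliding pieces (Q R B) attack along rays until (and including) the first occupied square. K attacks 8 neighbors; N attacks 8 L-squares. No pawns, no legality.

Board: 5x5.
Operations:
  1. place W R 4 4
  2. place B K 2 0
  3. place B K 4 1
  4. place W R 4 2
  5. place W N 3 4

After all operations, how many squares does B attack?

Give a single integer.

Op 1: place WR@(4,4)
Op 2: place BK@(2,0)
Op 3: place BK@(4,1)
Op 4: place WR@(4,2)
Op 5: place WN@(3,4)
Per-piece attacks for B:
  BK@(2,0): attacks (2,1) (3,0) (1,0) (3,1) (1,1)
  BK@(4,1): attacks (4,2) (4,0) (3,1) (3,2) (3,0)
Union (8 distinct): (1,0) (1,1) (2,1) (3,0) (3,1) (3,2) (4,0) (4,2)

Answer: 8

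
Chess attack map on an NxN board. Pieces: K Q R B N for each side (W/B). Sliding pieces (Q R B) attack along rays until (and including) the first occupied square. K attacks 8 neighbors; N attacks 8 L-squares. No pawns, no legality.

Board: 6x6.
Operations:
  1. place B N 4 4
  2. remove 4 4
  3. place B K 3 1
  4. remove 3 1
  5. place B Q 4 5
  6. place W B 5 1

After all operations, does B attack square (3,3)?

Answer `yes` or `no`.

Answer: no

Derivation:
Op 1: place BN@(4,4)
Op 2: remove (4,4)
Op 3: place BK@(3,1)
Op 4: remove (3,1)
Op 5: place BQ@(4,5)
Op 6: place WB@(5,1)
Per-piece attacks for B:
  BQ@(4,5): attacks (4,4) (4,3) (4,2) (4,1) (4,0) (5,5) (3,5) (2,5) (1,5) (0,5) (5,4) (3,4) (2,3) (1,2) (0,1)
B attacks (3,3): no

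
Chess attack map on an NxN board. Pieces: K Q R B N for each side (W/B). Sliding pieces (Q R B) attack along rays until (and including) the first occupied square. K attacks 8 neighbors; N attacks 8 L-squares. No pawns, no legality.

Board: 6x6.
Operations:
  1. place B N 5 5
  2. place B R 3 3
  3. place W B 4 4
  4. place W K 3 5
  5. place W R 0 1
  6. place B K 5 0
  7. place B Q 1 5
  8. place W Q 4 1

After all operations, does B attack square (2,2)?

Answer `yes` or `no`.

Answer: no

Derivation:
Op 1: place BN@(5,5)
Op 2: place BR@(3,3)
Op 3: place WB@(4,4)
Op 4: place WK@(3,5)
Op 5: place WR@(0,1)
Op 6: place BK@(5,0)
Op 7: place BQ@(1,5)
Op 8: place WQ@(4,1)
Per-piece attacks for B:
  BQ@(1,5): attacks (1,4) (1,3) (1,2) (1,1) (1,0) (2,5) (3,5) (0,5) (2,4) (3,3) (0,4) [ray(1,0) blocked at (3,5); ray(1,-1) blocked at (3,3)]
  BR@(3,3): attacks (3,4) (3,5) (3,2) (3,1) (3,0) (4,3) (5,3) (2,3) (1,3) (0,3) [ray(0,1) blocked at (3,5)]
  BK@(5,0): attacks (5,1) (4,0) (4,1)
  BN@(5,5): attacks (4,3) (3,4)
B attacks (2,2): no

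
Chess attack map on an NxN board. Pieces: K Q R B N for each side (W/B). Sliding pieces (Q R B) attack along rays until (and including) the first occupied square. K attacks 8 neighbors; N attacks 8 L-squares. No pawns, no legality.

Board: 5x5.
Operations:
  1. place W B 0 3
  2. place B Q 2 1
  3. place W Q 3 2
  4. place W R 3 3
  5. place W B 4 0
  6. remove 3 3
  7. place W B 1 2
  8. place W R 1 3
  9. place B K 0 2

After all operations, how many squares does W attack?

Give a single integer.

Op 1: place WB@(0,3)
Op 2: place BQ@(2,1)
Op 3: place WQ@(3,2)
Op 4: place WR@(3,3)
Op 5: place WB@(4,0)
Op 6: remove (3,3)
Op 7: place WB@(1,2)
Op 8: place WR@(1,3)
Op 9: place BK@(0,2)
Per-piece attacks for W:
  WB@(0,3): attacks (1,4) (1,2) [ray(1,-1) blocked at (1,2)]
  WB@(1,2): attacks (2,3) (3,4) (2,1) (0,3) (0,1) [ray(1,-1) blocked at (2,1); ray(-1,1) blocked at (0,3)]
  WR@(1,3): attacks (1,4) (1,2) (2,3) (3,3) (4,3) (0,3) [ray(0,-1) blocked at (1,2); ray(-1,0) blocked at (0,3)]
  WQ@(3,2): attacks (3,3) (3,4) (3,1) (3,0) (4,2) (2,2) (1,2) (4,3) (4,1) (2,3) (1,4) (2,1) [ray(-1,0) blocked at (1,2); ray(-1,-1) blocked at (2,1)]
  WB@(4,0): attacks (3,1) (2,2) (1,3) [ray(-1,1) blocked at (1,3)]
Union (15 distinct): (0,1) (0,3) (1,2) (1,3) (1,4) (2,1) (2,2) (2,3) (3,0) (3,1) (3,3) (3,4) (4,1) (4,2) (4,3)

Answer: 15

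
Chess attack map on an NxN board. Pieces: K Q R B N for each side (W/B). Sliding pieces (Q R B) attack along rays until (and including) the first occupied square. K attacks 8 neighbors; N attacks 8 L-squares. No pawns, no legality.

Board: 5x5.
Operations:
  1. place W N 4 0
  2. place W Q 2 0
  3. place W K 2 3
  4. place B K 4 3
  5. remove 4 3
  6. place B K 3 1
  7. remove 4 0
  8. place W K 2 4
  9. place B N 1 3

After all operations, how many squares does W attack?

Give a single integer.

Op 1: place WN@(4,0)
Op 2: place WQ@(2,0)
Op 3: place WK@(2,3)
Op 4: place BK@(4,3)
Op 5: remove (4,3)
Op 6: place BK@(3,1)
Op 7: remove (4,0)
Op 8: place WK@(2,4)
Op 9: place BN@(1,3)
Per-piece attacks for W:
  WQ@(2,0): attacks (2,1) (2,2) (2,3) (3,0) (4,0) (1,0) (0,0) (3,1) (1,1) (0,2) [ray(0,1) blocked at (2,3); ray(1,1) blocked at (3,1)]
  WK@(2,3): attacks (2,4) (2,2) (3,3) (1,3) (3,4) (3,2) (1,4) (1,2)
  WK@(2,4): attacks (2,3) (3,4) (1,4) (3,3) (1,3)
Union (17 distinct): (0,0) (0,2) (1,0) (1,1) (1,2) (1,3) (1,4) (2,1) (2,2) (2,3) (2,4) (3,0) (3,1) (3,2) (3,3) (3,4) (4,0)

Answer: 17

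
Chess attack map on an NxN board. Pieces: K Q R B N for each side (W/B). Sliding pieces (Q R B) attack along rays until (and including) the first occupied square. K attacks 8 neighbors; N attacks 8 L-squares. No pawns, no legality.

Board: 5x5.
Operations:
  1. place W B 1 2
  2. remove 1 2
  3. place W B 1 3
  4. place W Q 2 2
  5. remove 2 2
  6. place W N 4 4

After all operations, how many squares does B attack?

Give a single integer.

Op 1: place WB@(1,2)
Op 2: remove (1,2)
Op 3: place WB@(1,3)
Op 4: place WQ@(2,2)
Op 5: remove (2,2)
Op 6: place WN@(4,4)
Per-piece attacks for B:
Union (0 distinct): (none)

Answer: 0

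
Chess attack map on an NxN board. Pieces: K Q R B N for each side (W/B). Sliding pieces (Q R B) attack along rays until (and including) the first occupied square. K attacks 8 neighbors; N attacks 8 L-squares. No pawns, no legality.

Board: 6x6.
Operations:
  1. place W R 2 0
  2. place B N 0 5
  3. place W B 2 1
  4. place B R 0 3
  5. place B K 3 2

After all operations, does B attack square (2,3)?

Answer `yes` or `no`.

Op 1: place WR@(2,0)
Op 2: place BN@(0,5)
Op 3: place WB@(2,1)
Op 4: place BR@(0,3)
Op 5: place BK@(3,2)
Per-piece attacks for B:
  BR@(0,3): attacks (0,4) (0,5) (0,2) (0,1) (0,0) (1,3) (2,3) (3,3) (4,3) (5,3) [ray(0,1) blocked at (0,5)]
  BN@(0,5): attacks (1,3) (2,4)
  BK@(3,2): attacks (3,3) (3,1) (4,2) (2,2) (4,3) (4,1) (2,3) (2,1)
B attacks (2,3): yes

Answer: yes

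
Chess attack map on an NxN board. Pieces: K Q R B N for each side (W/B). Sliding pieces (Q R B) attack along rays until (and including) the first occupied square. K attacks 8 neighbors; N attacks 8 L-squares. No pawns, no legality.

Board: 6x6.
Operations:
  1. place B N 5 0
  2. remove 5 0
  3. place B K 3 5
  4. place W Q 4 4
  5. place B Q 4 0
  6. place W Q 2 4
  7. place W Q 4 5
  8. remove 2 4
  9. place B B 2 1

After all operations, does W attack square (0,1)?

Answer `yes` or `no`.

Op 1: place BN@(5,0)
Op 2: remove (5,0)
Op 3: place BK@(3,5)
Op 4: place WQ@(4,4)
Op 5: place BQ@(4,0)
Op 6: place WQ@(2,4)
Op 7: place WQ@(4,5)
Op 8: remove (2,4)
Op 9: place BB@(2,1)
Per-piece attacks for W:
  WQ@(4,4): attacks (4,5) (4,3) (4,2) (4,1) (4,0) (5,4) (3,4) (2,4) (1,4) (0,4) (5,5) (5,3) (3,5) (3,3) (2,2) (1,1) (0,0) [ray(0,1) blocked at (4,5); ray(0,-1) blocked at (4,0); ray(-1,1) blocked at (3,5)]
  WQ@(4,5): attacks (4,4) (5,5) (3,5) (5,4) (3,4) (2,3) (1,2) (0,1) [ray(0,-1) blocked at (4,4); ray(-1,0) blocked at (3,5)]
W attacks (0,1): yes

Answer: yes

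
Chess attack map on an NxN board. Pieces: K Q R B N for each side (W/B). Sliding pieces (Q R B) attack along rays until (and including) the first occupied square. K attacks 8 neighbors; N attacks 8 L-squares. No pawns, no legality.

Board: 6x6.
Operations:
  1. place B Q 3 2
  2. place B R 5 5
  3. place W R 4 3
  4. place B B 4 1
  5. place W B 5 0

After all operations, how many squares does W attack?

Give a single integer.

Op 1: place BQ@(3,2)
Op 2: place BR@(5,5)
Op 3: place WR@(4,3)
Op 4: place BB@(4,1)
Op 5: place WB@(5,0)
Per-piece attacks for W:
  WR@(4,3): attacks (4,4) (4,5) (4,2) (4,1) (5,3) (3,3) (2,3) (1,3) (0,3) [ray(0,-1) blocked at (4,1)]
  WB@(5,0): attacks (4,1) [ray(-1,1) blocked at (4,1)]
Union (9 distinct): (0,3) (1,3) (2,3) (3,3) (4,1) (4,2) (4,4) (4,5) (5,3)

Answer: 9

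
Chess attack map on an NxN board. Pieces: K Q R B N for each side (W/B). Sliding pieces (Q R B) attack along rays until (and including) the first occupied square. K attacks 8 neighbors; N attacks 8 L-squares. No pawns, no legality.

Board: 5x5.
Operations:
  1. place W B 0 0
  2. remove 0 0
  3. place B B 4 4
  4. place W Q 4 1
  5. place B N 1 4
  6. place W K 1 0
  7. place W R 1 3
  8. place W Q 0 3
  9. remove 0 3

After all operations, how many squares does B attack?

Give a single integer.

Op 1: place WB@(0,0)
Op 2: remove (0,0)
Op 3: place BB@(4,4)
Op 4: place WQ@(4,1)
Op 5: place BN@(1,4)
Op 6: place WK@(1,0)
Op 7: place WR@(1,3)
Op 8: place WQ@(0,3)
Op 9: remove (0,3)
Per-piece attacks for B:
  BN@(1,4): attacks (2,2) (3,3) (0,2)
  BB@(4,4): attacks (3,3) (2,2) (1,1) (0,0)
Union (5 distinct): (0,0) (0,2) (1,1) (2,2) (3,3)

Answer: 5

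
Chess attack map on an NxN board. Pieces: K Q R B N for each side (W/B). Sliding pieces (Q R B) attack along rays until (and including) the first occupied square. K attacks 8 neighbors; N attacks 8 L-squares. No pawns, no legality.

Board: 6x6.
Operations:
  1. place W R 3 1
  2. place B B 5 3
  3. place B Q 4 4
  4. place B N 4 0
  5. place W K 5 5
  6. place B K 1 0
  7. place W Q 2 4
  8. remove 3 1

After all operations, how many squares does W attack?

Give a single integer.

Op 1: place WR@(3,1)
Op 2: place BB@(5,3)
Op 3: place BQ@(4,4)
Op 4: place BN@(4,0)
Op 5: place WK@(5,5)
Op 6: place BK@(1,0)
Op 7: place WQ@(2,4)
Op 8: remove (3,1)
Per-piece attacks for W:
  WQ@(2,4): attacks (2,5) (2,3) (2,2) (2,1) (2,0) (3,4) (4,4) (1,4) (0,4) (3,5) (3,3) (4,2) (5,1) (1,5) (1,3) (0,2) [ray(1,0) blocked at (4,4)]
  WK@(5,5): attacks (5,4) (4,5) (4,4)
Union (18 distinct): (0,2) (0,4) (1,3) (1,4) (1,5) (2,0) (2,1) (2,2) (2,3) (2,5) (3,3) (3,4) (3,5) (4,2) (4,4) (4,5) (5,1) (5,4)

Answer: 18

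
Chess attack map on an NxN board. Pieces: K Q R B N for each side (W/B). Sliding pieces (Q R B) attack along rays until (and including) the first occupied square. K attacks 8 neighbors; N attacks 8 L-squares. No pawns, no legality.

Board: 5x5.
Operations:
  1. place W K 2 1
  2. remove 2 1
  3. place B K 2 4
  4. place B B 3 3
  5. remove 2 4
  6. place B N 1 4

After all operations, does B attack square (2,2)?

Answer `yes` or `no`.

Op 1: place WK@(2,1)
Op 2: remove (2,1)
Op 3: place BK@(2,4)
Op 4: place BB@(3,3)
Op 5: remove (2,4)
Op 6: place BN@(1,4)
Per-piece attacks for B:
  BN@(1,4): attacks (2,2) (3,3) (0,2)
  BB@(3,3): attacks (4,4) (4,2) (2,4) (2,2) (1,1) (0,0)
B attacks (2,2): yes

Answer: yes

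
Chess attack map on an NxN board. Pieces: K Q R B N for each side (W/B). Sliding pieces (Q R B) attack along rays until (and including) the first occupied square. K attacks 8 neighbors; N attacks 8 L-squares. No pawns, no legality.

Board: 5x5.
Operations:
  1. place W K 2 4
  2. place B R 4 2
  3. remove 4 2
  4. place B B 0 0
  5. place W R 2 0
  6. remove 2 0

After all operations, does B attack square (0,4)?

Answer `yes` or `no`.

Op 1: place WK@(2,4)
Op 2: place BR@(4,2)
Op 3: remove (4,2)
Op 4: place BB@(0,0)
Op 5: place WR@(2,0)
Op 6: remove (2,0)
Per-piece attacks for B:
  BB@(0,0): attacks (1,1) (2,2) (3,3) (4,4)
B attacks (0,4): no

Answer: no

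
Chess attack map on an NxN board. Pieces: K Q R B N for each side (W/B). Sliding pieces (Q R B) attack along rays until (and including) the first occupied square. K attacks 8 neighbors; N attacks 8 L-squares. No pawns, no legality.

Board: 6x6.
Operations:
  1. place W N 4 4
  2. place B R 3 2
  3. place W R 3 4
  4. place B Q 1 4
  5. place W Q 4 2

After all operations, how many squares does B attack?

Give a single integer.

Answer: 19

Derivation:
Op 1: place WN@(4,4)
Op 2: place BR@(3,2)
Op 3: place WR@(3,4)
Op 4: place BQ@(1,4)
Op 5: place WQ@(4,2)
Per-piece attacks for B:
  BQ@(1,4): attacks (1,5) (1,3) (1,2) (1,1) (1,0) (2,4) (3,4) (0,4) (2,5) (2,3) (3,2) (0,5) (0,3) [ray(1,0) blocked at (3,4); ray(1,-1) blocked at (3,2)]
  BR@(3,2): attacks (3,3) (3,4) (3,1) (3,0) (4,2) (2,2) (1,2) (0,2) [ray(0,1) blocked at (3,4); ray(1,0) blocked at (4,2)]
Union (19 distinct): (0,2) (0,3) (0,4) (0,5) (1,0) (1,1) (1,2) (1,3) (1,5) (2,2) (2,3) (2,4) (2,5) (3,0) (3,1) (3,2) (3,3) (3,4) (4,2)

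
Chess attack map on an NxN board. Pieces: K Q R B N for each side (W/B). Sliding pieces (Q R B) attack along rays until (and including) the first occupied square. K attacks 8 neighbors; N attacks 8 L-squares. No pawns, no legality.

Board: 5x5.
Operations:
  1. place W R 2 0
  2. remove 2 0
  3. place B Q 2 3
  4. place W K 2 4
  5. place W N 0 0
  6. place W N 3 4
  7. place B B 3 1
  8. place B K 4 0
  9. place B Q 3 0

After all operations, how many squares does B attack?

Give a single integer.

Op 1: place WR@(2,0)
Op 2: remove (2,0)
Op 3: place BQ@(2,3)
Op 4: place WK@(2,4)
Op 5: place WN@(0,0)
Op 6: place WN@(3,4)
Op 7: place BB@(3,1)
Op 8: place BK@(4,0)
Op 9: place BQ@(3,0)
Per-piece attacks for B:
  BQ@(2,3): attacks (2,4) (2,2) (2,1) (2,0) (3,3) (4,3) (1,3) (0,3) (3,4) (3,2) (4,1) (1,4) (1,2) (0,1) [ray(0,1) blocked at (2,4); ray(1,1) blocked at (3,4)]
  BQ@(3,0): attacks (3,1) (4,0) (2,0) (1,0) (0,0) (4,1) (2,1) (1,2) (0,3) [ray(0,1) blocked at (3,1); ray(1,0) blocked at (4,0); ray(-1,0) blocked at (0,0)]
  BB@(3,1): attacks (4,2) (4,0) (2,2) (1,3) (0,4) (2,0) [ray(1,-1) blocked at (4,0)]
  BK@(4,0): attacks (4,1) (3,0) (3,1)
Union (21 distinct): (0,0) (0,1) (0,3) (0,4) (1,0) (1,2) (1,3) (1,4) (2,0) (2,1) (2,2) (2,4) (3,0) (3,1) (3,2) (3,3) (3,4) (4,0) (4,1) (4,2) (4,3)

Answer: 21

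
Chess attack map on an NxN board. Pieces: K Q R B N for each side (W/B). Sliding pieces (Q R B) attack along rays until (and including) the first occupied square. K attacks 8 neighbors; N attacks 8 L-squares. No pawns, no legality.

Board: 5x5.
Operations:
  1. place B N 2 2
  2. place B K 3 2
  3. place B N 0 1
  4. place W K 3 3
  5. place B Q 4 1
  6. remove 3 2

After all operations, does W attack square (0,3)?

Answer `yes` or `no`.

Op 1: place BN@(2,2)
Op 2: place BK@(3,2)
Op 3: place BN@(0,1)
Op 4: place WK@(3,3)
Op 5: place BQ@(4,1)
Op 6: remove (3,2)
Per-piece attacks for W:
  WK@(3,3): attacks (3,4) (3,2) (4,3) (2,3) (4,4) (4,2) (2,4) (2,2)
W attacks (0,3): no

Answer: no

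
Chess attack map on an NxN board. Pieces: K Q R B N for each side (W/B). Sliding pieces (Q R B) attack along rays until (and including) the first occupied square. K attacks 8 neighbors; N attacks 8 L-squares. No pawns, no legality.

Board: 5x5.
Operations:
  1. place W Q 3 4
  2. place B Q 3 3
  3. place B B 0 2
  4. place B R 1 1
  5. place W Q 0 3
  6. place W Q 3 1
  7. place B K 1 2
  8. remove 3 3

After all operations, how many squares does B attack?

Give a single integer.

Answer: 12

Derivation:
Op 1: place WQ@(3,4)
Op 2: place BQ@(3,3)
Op 3: place BB@(0,2)
Op 4: place BR@(1,1)
Op 5: place WQ@(0,3)
Op 6: place WQ@(3,1)
Op 7: place BK@(1,2)
Op 8: remove (3,3)
Per-piece attacks for B:
  BB@(0,2): attacks (1,3) (2,4) (1,1) [ray(1,-1) blocked at (1,1)]
  BR@(1,1): attacks (1,2) (1,0) (2,1) (3,1) (0,1) [ray(0,1) blocked at (1,2); ray(1,0) blocked at (3,1)]
  BK@(1,2): attacks (1,3) (1,1) (2,2) (0,2) (2,3) (2,1) (0,3) (0,1)
Union (12 distinct): (0,1) (0,2) (0,3) (1,0) (1,1) (1,2) (1,3) (2,1) (2,2) (2,3) (2,4) (3,1)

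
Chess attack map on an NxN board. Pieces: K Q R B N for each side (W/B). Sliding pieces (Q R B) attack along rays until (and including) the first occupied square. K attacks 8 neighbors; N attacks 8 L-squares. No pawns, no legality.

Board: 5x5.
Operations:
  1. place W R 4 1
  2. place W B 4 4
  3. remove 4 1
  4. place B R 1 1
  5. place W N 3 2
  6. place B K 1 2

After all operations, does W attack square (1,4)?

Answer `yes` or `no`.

Op 1: place WR@(4,1)
Op 2: place WB@(4,4)
Op 3: remove (4,1)
Op 4: place BR@(1,1)
Op 5: place WN@(3,2)
Op 6: place BK@(1,2)
Per-piece attacks for W:
  WN@(3,2): attacks (4,4) (2,4) (1,3) (4,0) (2,0) (1,1)
  WB@(4,4): attacks (3,3) (2,2) (1,1) [ray(-1,-1) blocked at (1,1)]
W attacks (1,4): no

Answer: no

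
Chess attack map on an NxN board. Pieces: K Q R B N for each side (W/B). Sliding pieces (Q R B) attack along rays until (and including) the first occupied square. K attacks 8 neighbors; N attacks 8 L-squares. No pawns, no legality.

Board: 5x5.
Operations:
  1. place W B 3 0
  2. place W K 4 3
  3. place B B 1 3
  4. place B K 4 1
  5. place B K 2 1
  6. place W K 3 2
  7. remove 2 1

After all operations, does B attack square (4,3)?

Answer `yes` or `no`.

Answer: no

Derivation:
Op 1: place WB@(3,0)
Op 2: place WK@(4,3)
Op 3: place BB@(1,3)
Op 4: place BK@(4,1)
Op 5: place BK@(2,1)
Op 6: place WK@(3,2)
Op 7: remove (2,1)
Per-piece attacks for B:
  BB@(1,3): attacks (2,4) (2,2) (3,1) (4,0) (0,4) (0,2)
  BK@(4,1): attacks (4,2) (4,0) (3,1) (3,2) (3,0)
B attacks (4,3): no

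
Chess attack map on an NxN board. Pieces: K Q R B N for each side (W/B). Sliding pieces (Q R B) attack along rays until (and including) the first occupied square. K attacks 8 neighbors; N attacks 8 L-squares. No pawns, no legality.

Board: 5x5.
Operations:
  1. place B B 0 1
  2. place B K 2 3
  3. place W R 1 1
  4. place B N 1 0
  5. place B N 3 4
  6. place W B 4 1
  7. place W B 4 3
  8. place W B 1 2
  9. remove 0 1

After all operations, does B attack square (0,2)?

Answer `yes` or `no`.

Answer: yes

Derivation:
Op 1: place BB@(0,1)
Op 2: place BK@(2,3)
Op 3: place WR@(1,1)
Op 4: place BN@(1,0)
Op 5: place BN@(3,4)
Op 6: place WB@(4,1)
Op 7: place WB@(4,3)
Op 8: place WB@(1,2)
Op 9: remove (0,1)
Per-piece attacks for B:
  BN@(1,0): attacks (2,2) (3,1) (0,2)
  BK@(2,3): attacks (2,4) (2,2) (3,3) (1,3) (3,4) (3,2) (1,4) (1,2)
  BN@(3,4): attacks (4,2) (2,2) (1,3)
B attacks (0,2): yes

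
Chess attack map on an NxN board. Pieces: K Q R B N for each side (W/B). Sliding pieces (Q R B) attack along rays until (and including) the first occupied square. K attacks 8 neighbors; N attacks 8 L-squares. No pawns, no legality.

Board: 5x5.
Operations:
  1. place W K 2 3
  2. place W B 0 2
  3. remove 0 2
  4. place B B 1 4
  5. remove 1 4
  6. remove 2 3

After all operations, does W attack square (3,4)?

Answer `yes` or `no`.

Op 1: place WK@(2,3)
Op 2: place WB@(0,2)
Op 3: remove (0,2)
Op 4: place BB@(1,4)
Op 5: remove (1,4)
Op 6: remove (2,3)
Per-piece attacks for W:
W attacks (3,4): no

Answer: no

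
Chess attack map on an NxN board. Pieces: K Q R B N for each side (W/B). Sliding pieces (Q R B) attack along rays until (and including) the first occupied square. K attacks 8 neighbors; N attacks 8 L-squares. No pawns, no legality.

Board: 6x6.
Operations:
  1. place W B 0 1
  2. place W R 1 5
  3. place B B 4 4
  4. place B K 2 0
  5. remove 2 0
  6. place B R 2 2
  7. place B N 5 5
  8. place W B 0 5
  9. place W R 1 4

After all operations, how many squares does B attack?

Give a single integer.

Answer: 17

Derivation:
Op 1: place WB@(0,1)
Op 2: place WR@(1,5)
Op 3: place BB@(4,4)
Op 4: place BK@(2,0)
Op 5: remove (2,0)
Op 6: place BR@(2,2)
Op 7: place BN@(5,5)
Op 8: place WB@(0,5)
Op 9: place WR@(1,4)
Per-piece attacks for B:
  BR@(2,2): attacks (2,3) (2,4) (2,5) (2,1) (2,0) (3,2) (4,2) (5,2) (1,2) (0,2)
  BB@(4,4): attacks (5,5) (5,3) (3,5) (3,3) (2,2) [ray(1,1) blocked at (5,5); ray(-1,-1) blocked at (2,2)]
  BN@(5,5): attacks (4,3) (3,4)
Union (17 distinct): (0,2) (1,2) (2,0) (2,1) (2,2) (2,3) (2,4) (2,5) (3,2) (3,3) (3,4) (3,5) (4,2) (4,3) (5,2) (5,3) (5,5)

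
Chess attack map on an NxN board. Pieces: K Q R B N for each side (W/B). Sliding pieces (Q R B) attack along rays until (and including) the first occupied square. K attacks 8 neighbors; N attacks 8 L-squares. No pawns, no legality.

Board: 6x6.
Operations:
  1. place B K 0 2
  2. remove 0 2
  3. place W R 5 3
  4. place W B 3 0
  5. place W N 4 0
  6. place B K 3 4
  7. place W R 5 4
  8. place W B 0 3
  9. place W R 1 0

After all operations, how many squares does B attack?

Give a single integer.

Answer: 8

Derivation:
Op 1: place BK@(0,2)
Op 2: remove (0,2)
Op 3: place WR@(5,3)
Op 4: place WB@(3,0)
Op 5: place WN@(4,0)
Op 6: place BK@(3,4)
Op 7: place WR@(5,4)
Op 8: place WB@(0,3)
Op 9: place WR@(1,0)
Per-piece attacks for B:
  BK@(3,4): attacks (3,5) (3,3) (4,4) (2,4) (4,5) (4,3) (2,5) (2,3)
Union (8 distinct): (2,3) (2,4) (2,5) (3,3) (3,5) (4,3) (4,4) (4,5)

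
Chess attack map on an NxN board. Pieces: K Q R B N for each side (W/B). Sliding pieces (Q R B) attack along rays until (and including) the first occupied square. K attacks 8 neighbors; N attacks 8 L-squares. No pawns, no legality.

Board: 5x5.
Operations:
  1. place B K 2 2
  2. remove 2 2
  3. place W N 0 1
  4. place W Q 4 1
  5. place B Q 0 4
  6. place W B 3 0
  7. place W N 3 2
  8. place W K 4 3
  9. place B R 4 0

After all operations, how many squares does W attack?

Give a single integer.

Answer: 19

Derivation:
Op 1: place BK@(2,2)
Op 2: remove (2,2)
Op 3: place WN@(0,1)
Op 4: place WQ@(4,1)
Op 5: place BQ@(0,4)
Op 6: place WB@(3,0)
Op 7: place WN@(3,2)
Op 8: place WK@(4,3)
Op 9: place BR@(4,0)
Per-piece attacks for W:
  WN@(0,1): attacks (1,3) (2,2) (2,0)
  WB@(3,0): attacks (4,1) (2,1) (1,2) (0,3) [ray(1,1) blocked at (4,1)]
  WN@(3,2): attacks (4,4) (2,4) (1,3) (4,0) (2,0) (1,1)
  WQ@(4,1): attacks (4,2) (4,3) (4,0) (3,1) (2,1) (1,1) (0,1) (3,2) (3,0) [ray(0,1) blocked at (4,3); ray(0,-1) blocked at (4,0); ray(-1,0) blocked at (0,1); ray(-1,1) blocked at (3,2); ray(-1,-1) blocked at (3,0)]
  WK@(4,3): attacks (4,4) (4,2) (3,3) (3,4) (3,2)
Union (19 distinct): (0,1) (0,3) (1,1) (1,2) (1,3) (2,0) (2,1) (2,2) (2,4) (3,0) (3,1) (3,2) (3,3) (3,4) (4,0) (4,1) (4,2) (4,3) (4,4)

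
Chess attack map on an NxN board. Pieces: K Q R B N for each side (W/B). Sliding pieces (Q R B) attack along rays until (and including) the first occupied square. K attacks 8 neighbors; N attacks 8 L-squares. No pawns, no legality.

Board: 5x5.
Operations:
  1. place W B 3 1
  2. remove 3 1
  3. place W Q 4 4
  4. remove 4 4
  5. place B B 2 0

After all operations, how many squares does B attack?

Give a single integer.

Answer: 4

Derivation:
Op 1: place WB@(3,1)
Op 2: remove (3,1)
Op 3: place WQ@(4,4)
Op 4: remove (4,4)
Op 5: place BB@(2,0)
Per-piece attacks for B:
  BB@(2,0): attacks (3,1) (4,2) (1,1) (0,2)
Union (4 distinct): (0,2) (1,1) (3,1) (4,2)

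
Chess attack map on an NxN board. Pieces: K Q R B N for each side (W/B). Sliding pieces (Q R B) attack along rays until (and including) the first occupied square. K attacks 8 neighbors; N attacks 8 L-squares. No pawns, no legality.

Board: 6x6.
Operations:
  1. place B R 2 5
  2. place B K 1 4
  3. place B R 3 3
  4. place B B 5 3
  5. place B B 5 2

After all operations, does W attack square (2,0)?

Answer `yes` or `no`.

Op 1: place BR@(2,5)
Op 2: place BK@(1,4)
Op 3: place BR@(3,3)
Op 4: place BB@(5,3)
Op 5: place BB@(5,2)
Per-piece attacks for W:
W attacks (2,0): no

Answer: no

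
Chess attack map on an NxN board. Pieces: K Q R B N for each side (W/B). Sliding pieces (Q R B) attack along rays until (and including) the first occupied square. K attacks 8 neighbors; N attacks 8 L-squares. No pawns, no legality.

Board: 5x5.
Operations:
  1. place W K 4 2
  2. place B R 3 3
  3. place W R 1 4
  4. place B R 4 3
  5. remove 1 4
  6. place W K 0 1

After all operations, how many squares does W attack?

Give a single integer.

Op 1: place WK@(4,2)
Op 2: place BR@(3,3)
Op 3: place WR@(1,4)
Op 4: place BR@(4,3)
Op 5: remove (1,4)
Op 6: place WK@(0,1)
Per-piece attacks for W:
  WK@(0,1): attacks (0,2) (0,0) (1,1) (1,2) (1,0)
  WK@(4,2): attacks (4,3) (4,1) (3,2) (3,3) (3,1)
Union (10 distinct): (0,0) (0,2) (1,0) (1,1) (1,2) (3,1) (3,2) (3,3) (4,1) (4,3)

Answer: 10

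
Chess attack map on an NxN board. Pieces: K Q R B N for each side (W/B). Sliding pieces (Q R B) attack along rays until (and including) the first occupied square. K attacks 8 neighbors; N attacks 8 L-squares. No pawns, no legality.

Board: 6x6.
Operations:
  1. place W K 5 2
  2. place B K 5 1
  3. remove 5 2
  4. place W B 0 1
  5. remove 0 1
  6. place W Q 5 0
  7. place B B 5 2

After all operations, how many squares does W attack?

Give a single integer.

Op 1: place WK@(5,2)
Op 2: place BK@(5,1)
Op 3: remove (5,2)
Op 4: place WB@(0,1)
Op 5: remove (0,1)
Op 6: place WQ@(5,0)
Op 7: place BB@(5,2)
Per-piece attacks for W:
  WQ@(5,0): attacks (5,1) (4,0) (3,0) (2,0) (1,0) (0,0) (4,1) (3,2) (2,3) (1,4) (0,5) [ray(0,1) blocked at (5,1)]
Union (11 distinct): (0,0) (0,5) (1,0) (1,4) (2,0) (2,3) (3,0) (3,2) (4,0) (4,1) (5,1)

Answer: 11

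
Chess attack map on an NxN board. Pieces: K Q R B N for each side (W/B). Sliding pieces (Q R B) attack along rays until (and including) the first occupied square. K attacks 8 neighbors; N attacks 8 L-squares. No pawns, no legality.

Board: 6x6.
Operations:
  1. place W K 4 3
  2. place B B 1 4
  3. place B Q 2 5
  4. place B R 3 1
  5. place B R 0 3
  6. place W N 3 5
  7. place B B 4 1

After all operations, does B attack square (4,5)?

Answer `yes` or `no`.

Op 1: place WK@(4,3)
Op 2: place BB@(1,4)
Op 3: place BQ@(2,5)
Op 4: place BR@(3,1)
Op 5: place BR@(0,3)
Op 6: place WN@(3,5)
Op 7: place BB@(4,1)
Per-piece attacks for B:
  BR@(0,3): attacks (0,4) (0,5) (0,2) (0,1) (0,0) (1,3) (2,3) (3,3) (4,3) [ray(1,0) blocked at (4,3)]
  BB@(1,4): attacks (2,5) (2,3) (3,2) (4,1) (0,5) (0,3) [ray(1,1) blocked at (2,5); ray(1,-1) blocked at (4,1); ray(-1,-1) blocked at (0,3)]
  BQ@(2,5): attacks (2,4) (2,3) (2,2) (2,1) (2,0) (3,5) (1,5) (0,5) (3,4) (4,3) (1,4) [ray(1,0) blocked at (3,5); ray(1,-1) blocked at (4,3); ray(-1,-1) blocked at (1,4)]
  BR@(3,1): attacks (3,2) (3,3) (3,4) (3,5) (3,0) (4,1) (2,1) (1,1) (0,1) [ray(0,1) blocked at (3,5); ray(1,0) blocked at (4,1)]
  BB@(4,1): attacks (5,2) (5,0) (3,2) (2,3) (1,4) (3,0) [ray(-1,1) blocked at (1,4)]
B attacks (4,5): no

Answer: no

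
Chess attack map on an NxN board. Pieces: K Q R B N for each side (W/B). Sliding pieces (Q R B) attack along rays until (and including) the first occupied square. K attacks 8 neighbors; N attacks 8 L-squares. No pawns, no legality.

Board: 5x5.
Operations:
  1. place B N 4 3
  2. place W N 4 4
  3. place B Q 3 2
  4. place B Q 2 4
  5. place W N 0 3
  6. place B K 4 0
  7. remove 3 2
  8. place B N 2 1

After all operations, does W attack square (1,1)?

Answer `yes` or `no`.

Answer: yes

Derivation:
Op 1: place BN@(4,3)
Op 2: place WN@(4,4)
Op 3: place BQ@(3,2)
Op 4: place BQ@(2,4)
Op 5: place WN@(0,3)
Op 6: place BK@(4,0)
Op 7: remove (3,2)
Op 8: place BN@(2,1)
Per-piece attacks for W:
  WN@(0,3): attacks (2,4) (1,1) (2,2)
  WN@(4,4): attacks (3,2) (2,3)
W attacks (1,1): yes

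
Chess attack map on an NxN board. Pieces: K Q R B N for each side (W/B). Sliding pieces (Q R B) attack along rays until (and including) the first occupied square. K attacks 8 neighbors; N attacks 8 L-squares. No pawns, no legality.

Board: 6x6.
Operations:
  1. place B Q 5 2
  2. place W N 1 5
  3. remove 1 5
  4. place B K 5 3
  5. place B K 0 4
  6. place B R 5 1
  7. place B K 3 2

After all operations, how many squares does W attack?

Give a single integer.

Answer: 0

Derivation:
Op 1: place BQ@(5,2)
Op 2: place WN@(1,5)
Op 3: remove (1,5)
Op 4: place BK@(5,3)
Op 5: place BK@(0,4)
Op 6: place BR@(5,1)
Op 7: place BK@(3,2)
Per-piece attacks for W:
Union (0 distinct): (none)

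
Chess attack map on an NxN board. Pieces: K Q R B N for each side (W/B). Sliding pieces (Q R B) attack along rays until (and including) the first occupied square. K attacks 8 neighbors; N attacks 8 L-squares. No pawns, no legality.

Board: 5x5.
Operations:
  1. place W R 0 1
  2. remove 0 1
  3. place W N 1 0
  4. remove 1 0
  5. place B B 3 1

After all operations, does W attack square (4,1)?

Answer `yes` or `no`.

Answer: no

Derivation:
Op 1: place WR@(0,1)
Op 2: remove (0,1)
Op 3: place WN@(1,0)
Op 4: remove (1,0)
Op 5: place BB@(3,1)
Per-piece attacks for W:
W attacks (4,1): no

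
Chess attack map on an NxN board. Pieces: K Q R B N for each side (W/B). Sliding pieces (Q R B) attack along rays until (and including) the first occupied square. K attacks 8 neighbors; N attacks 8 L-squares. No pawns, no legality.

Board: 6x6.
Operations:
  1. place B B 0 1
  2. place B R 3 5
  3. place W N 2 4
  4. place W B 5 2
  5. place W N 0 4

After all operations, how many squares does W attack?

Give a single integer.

Answer: 11

Derivation:
Op 1: place BB@(0,1)
Op 2: place BR@(3,5)
Op 3: place WN@(2,4)
Op 4: place WB@(5,2)
Op 5: place WN@(0,4)
Per-piece attacks for W:
  WN@(0,4): attacks (2,5) (1,2) (2,3)
  WN@(2,4): attacks (4,5) (0,5) (3,2) (4,3) (1,2) (0,3)
  WB@(5,2): attacks (4,3) (3,4) (2,5) (4,1) (3,0)
Union (11 distinct): (0,3) (0,5) (1,2) (2,3) (2,5) (3,0) (3,2) (3,4) (4,1) (4,3) (4,5)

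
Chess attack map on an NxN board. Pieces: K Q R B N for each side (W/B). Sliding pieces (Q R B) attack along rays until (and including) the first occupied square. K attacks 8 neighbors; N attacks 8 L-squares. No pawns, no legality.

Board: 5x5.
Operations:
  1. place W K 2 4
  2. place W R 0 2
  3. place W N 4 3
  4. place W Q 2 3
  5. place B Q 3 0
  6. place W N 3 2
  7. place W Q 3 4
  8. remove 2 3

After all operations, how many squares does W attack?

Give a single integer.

Op 1: place WK@(2,4)
Op 2: place WR@(0,2)
Op 3: place WN@(4,3)
Op 4: place WQ@(2,3)
Op 5: place BQ@(3,0)
Op 6: place WN@(3,2)
Op 7: place WQ@(3,4)
Op 8: remove (2,3)
Per-piece attacks for W:
  WR@(0,2): attacks (0,3) (0,4) (0,1) (0,0) (1,2) (2,2) (3,2) [ray(1,0) blocked at (3,2)]
  WK@(2,4): attacks (2,3) (3,4) (1,4) (3,3) (1,3)
  WN@(3,2): attacks (4,4) (2,4) (1,3) (4,0) (2,0) (1,1)
  WQ@(3,4): attacks (3,3) (3,2) (4,4) (2,4) (4,3) (2,3) (1,2) (0,1) [ray(0,-1) blocked at (3,2); ray(-1,0) blocked at (2,4); ray(1,-1) blocked at (4,3)]
  WN@(4,3): attacks (2,4) (3,1) (2,2)
Union (19 distinct): (0,0) (0,1) (0,3) (0,4) (1,1) (1,2) (1,3) (1,4) (2,0) (2,2) (2,3) (2,4) (3,1) (3,2) (3,3) (3,4) (4,0) (4,3) (4,4)

Answer: 19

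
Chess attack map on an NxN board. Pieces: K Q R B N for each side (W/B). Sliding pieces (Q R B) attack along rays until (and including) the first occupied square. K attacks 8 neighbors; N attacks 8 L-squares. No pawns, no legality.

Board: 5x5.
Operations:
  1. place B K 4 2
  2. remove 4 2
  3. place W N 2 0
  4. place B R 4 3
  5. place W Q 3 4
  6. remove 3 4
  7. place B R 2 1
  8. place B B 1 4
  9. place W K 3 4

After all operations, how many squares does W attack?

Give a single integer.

Answer: 9

Derivation:
Op 1: place BK@(4,2)
Op 2: remove (4,2)
Op 3: place WN@(2,0)
Op 4: place BR@(4,3)
Op 5: place WQ@(3,4)
Op 6: remove (3,4)
Op 7: place BR@(2,1)
Op 8: place BB@(1,4)
Op 9: place WK@(3,4)
Per-piece attacks for W:
  WN@(2,0): attacks (3,2) (4,1) (1,2) (0,1)
  WK@(3,4): attacks (3,3) (4,4) (2,4) (4,3) (2,3)
Union (9 distinct): (0,1) (1,2) (2,3) (2,4) (3,2) (3,3) (4,1) (4,3) (4,4)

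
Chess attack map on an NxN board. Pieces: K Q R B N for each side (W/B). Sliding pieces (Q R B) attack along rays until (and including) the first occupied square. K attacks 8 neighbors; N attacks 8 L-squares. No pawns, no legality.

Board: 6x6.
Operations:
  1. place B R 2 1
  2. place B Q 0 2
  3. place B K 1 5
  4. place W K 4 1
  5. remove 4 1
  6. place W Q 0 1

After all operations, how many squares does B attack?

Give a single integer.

Answer: 20

Derivation:
Op 1: place BR@(2,1)
Op 2: place BQ@(0,2)
Op 3: place BK@(1,5)
Op 4: place WK@(4,1)
Op 5: remove (4,1)
Op 6: place WQ@(0,1)
Per-piece attacks for B:
  BQ@(0,2): attacks (0,3) (0,4) (0,5) (0,1) (1,2) (2,2) (3,2) (4,2) (5,2) (1,3) (2,4) (3,5) (1,1) (2,0) [ray(0,-1) blocked at (0,1)]
  BK@(1,5): attacks (1,4) (2,5) (0,5) (2,4) (0,4)
  BR@(2,1): attacks (2,2) (2,3) (2,4) (2,5) (2,0) (3,1) (4,1) (5,1) (1,1) (0,1) [ray(-1,0) blocked at (0,1)]
Union (20 distinct): (0,1) (0,3) (0,4) (0,5) (1,1) (1,2) (1,3) (1,4) (2,0) (2,2) (2,3) (2,4) (2,5) (3,1) (3,2) (3,5) (4,1) (4,2) (5,1) (5,2)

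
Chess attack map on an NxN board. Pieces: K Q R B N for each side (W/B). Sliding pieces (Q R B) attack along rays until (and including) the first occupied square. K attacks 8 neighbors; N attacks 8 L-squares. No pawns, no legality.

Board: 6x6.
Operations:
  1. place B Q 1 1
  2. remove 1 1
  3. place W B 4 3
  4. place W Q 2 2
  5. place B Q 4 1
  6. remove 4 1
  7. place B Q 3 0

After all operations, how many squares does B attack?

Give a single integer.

Op 1: place BQ@(1,1)
Op 2: remove (1,1)
Op 3: place WB@(4,3)
Op 4: place WQ@(2,2)
Op 5: place BQ@(4,1)
Op 6: remove (4,1)
Op 7: place BQ@(3,0)
Per-piece attacks for B:
  BQ@(3,0): attacks (3,1) (3,2) (3,3) (3,4) (3,5) (4,0) (5,0) (2,0) (1,0) (0,0) (4,1) (5,2) (2,1) (1,2) (0,3)
Union (15 distinct): (0,0) (0,3) (1,0) (1,2) (2,0) (2,1) (3,1) (3,2) (3,3) (3,4) (3,5) (4,0) (4,1) (5,0) (5,2)

Answer: 15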